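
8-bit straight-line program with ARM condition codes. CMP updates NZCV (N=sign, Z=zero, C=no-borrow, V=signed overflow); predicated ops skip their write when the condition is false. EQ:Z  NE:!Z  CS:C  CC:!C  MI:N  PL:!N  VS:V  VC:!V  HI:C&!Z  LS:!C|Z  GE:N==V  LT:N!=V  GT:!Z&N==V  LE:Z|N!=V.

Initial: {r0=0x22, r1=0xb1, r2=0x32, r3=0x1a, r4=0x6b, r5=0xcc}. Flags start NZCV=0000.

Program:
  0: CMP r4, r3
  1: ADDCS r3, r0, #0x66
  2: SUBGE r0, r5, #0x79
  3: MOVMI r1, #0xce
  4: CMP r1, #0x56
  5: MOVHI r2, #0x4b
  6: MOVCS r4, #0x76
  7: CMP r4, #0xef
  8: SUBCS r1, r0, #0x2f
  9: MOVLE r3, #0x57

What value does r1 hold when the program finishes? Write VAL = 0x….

VAL = 0xb1

[0] flags=0010 → (cmp)
[1] flags=0010 CS?T → r3=0x88
[2] flags=0010 GE?T → r0=0x53
[3] flags=0010 MI?F → skip
[4] flags=0011 → (cmp)
[5] flags=0011 HI?T → r2=0x4b
[6] flags=0011 CS?T → r4=0x76
[7] flags=1001 → (cmp)
[8] flags=1001 CS?F → skip
[9] flags=1001 LE?F → skip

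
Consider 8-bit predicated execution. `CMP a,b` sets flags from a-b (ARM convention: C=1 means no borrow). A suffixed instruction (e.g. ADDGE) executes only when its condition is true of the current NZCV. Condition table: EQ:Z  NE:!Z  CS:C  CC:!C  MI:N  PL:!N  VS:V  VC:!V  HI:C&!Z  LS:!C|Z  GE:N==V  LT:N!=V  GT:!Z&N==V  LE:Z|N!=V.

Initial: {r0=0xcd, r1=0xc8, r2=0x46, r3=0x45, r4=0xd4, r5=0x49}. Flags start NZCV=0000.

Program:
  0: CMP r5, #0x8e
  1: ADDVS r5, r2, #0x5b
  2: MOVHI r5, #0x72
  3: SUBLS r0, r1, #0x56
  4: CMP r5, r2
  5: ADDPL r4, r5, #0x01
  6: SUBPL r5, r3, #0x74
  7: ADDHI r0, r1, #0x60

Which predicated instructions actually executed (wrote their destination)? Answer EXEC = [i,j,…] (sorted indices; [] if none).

EXEC = [1,3,5,6,7]

0: ✓ CMP  NZCV=1001
1: ✓ ADDVS  r5←0xa1
2: · MOVHI
3: ✓ SUBLS  r0←0x72
4: ✓ CMP  NZCV=0011
5: ✓ ADDPL  r4←0xa2
6: ✓ SUBPL  r5←0xd1
7: ✓ ADDHI  r0←0x28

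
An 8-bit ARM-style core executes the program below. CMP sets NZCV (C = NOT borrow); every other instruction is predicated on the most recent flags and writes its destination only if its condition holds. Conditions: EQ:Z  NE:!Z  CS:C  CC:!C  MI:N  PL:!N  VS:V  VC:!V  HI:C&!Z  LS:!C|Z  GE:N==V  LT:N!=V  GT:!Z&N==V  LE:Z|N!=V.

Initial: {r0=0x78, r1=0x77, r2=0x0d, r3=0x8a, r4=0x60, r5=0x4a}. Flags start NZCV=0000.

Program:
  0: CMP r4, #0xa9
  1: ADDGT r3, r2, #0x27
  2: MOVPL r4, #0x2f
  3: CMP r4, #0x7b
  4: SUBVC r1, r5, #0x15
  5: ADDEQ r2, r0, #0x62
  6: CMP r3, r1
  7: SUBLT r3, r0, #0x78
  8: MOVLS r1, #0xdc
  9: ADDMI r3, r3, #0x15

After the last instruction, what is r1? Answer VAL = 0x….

VAL = 0xdc

0: ✓ CMP  NZCV=1001
1: ✓ ADDGT  r3←0x34
2: · MOVPL
3: ✓ CMP  NZCV=1000
4: ✓ SUBVC  r1←0x35
5: · ADDEQ
6: ✓ CMP  NZCV=1000
7: ✓ SUBLT  r3←0x00
8: ✓ MOVLS  r1←0xdc
9: ✓ ADDMI  r3←0x15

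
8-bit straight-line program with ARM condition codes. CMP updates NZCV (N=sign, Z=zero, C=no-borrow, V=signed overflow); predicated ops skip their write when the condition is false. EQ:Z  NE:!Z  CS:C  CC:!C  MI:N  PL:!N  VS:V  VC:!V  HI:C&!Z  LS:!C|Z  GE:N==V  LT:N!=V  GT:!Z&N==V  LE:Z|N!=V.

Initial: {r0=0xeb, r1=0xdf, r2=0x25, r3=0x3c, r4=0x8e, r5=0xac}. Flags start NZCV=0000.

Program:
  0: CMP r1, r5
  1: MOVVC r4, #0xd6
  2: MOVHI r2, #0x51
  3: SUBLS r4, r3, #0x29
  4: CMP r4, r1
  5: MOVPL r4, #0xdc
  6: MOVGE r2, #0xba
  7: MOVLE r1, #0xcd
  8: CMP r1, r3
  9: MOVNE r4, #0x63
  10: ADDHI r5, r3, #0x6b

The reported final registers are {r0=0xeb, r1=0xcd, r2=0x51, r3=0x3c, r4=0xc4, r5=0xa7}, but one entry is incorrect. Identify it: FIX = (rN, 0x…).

FIX = (r4, 0x63)

0: ✓ CMP  NZCV=0010
1: ✓ MOVVC  r4←0xd6
2: ✓ MOVHI  r2←0x51
3: · SUBLS
4: ✓ CMP  NZCV=1000
5: · MOVPL
6: · MOVGE
7: ✓ MOVLE  r1←0xcd
8: ✓ CMP  NZCV=1010
9: ✓ MOVNE  r4←0x63
10: ✓ ADDHI  r5←0xa7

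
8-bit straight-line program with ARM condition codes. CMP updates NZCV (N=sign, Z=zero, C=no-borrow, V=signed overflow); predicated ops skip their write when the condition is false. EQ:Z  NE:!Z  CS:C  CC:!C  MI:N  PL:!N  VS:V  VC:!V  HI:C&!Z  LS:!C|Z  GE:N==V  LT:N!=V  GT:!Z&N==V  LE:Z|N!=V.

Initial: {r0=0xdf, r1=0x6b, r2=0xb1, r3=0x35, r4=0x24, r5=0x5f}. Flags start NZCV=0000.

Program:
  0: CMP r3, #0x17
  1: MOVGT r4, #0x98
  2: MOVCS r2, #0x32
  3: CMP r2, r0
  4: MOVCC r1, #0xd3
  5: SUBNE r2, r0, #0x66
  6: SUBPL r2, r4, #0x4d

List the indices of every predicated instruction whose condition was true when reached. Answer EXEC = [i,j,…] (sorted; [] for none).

EXEC = [1,2,4,5,6]

0: ✓ CMP  NZCV=0010
1: ✓ MOVGT  r4←0x98
2: ✓ MOVCS  r2←0x32
3: ✓ CMP  NZCV=0000
4: ✓ MOVCC  r1←0xd3
5: ✓ SUBNE  r2←0x79
6: ✓ SUBPL  r2←0x4b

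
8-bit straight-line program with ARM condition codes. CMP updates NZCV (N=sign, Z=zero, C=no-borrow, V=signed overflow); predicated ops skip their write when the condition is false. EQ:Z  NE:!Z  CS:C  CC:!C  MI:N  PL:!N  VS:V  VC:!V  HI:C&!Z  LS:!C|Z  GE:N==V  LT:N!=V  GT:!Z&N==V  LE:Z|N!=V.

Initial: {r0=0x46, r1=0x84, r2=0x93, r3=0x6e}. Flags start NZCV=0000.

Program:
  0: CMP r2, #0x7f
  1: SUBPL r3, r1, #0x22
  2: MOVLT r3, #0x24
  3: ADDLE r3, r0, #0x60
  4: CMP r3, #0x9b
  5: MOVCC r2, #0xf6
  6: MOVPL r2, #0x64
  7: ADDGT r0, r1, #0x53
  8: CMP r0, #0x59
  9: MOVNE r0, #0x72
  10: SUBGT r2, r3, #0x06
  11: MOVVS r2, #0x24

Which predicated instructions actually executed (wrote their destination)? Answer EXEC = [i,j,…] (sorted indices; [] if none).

EXEC = [1,2,3,6,7,9,11]

[0] flags=0011 → (cmp)
[1] flags=0011 PL?T → r3=0x62
[2] flags=0011 LT?T → r3=0x24
[3] flags=0011 LE?T → r3=0xa6
[4] flags=0010 → (cmp)
[5] flags=0010 CC?F → skip
[6] flags=0010 PL?T → r2=0x64
[7] flags=0010 GT?T → r0=0xd7
[8] flags=0011 → (cmp)
[9] flags=0011 NE?T → r0=0x72
[10] flags=0011 GT?F → skip
[11] flags=0011 VS?T → r2=0x24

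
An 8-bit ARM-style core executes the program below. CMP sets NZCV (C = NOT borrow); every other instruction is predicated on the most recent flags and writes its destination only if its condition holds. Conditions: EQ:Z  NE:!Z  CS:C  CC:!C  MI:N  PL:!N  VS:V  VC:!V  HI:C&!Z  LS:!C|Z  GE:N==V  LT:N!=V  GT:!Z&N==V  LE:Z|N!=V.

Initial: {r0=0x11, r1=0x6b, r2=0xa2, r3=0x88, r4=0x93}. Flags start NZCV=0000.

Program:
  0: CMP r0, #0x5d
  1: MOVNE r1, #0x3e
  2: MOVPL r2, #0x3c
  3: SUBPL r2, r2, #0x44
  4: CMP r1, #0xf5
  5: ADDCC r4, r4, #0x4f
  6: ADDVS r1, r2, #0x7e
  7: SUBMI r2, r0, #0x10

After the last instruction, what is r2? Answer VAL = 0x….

VAL = 0xa2

[0] flags=1000 → (cmp)
[1] flags=1000 NE?T → r1=0x3e
[2] flags=1000 PL?F → skip
[3] flags=1000 PL?F → skip
[4] flags=0000 → (cmp)
[5] flags=0000 CC?T → r4=0xe2
[6] flags=0000 VS?F → skip
[7] flags=0000 MI?F → skip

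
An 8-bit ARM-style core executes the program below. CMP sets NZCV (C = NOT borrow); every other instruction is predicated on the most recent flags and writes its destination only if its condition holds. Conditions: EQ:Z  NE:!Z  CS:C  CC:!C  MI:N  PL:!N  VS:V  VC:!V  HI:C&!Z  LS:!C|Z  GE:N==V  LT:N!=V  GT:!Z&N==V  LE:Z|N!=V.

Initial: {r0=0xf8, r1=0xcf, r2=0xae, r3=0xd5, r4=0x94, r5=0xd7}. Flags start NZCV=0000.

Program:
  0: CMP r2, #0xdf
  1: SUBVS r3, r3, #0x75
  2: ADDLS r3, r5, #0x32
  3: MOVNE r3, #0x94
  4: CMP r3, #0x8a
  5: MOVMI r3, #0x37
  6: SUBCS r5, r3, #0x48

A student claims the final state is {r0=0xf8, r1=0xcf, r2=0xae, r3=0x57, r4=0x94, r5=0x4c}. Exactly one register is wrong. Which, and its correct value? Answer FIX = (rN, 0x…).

[0] flags=1000 → (cmp)
[1] flags=1000 VS?F → skip
[2] flags=1000 LS?T → r3=0x09
[3] flags=1000 NE?T → r3=0x94
[4] flags=0010 → (cmp)
[5] flags=0010 MI?F → skip
[6] flags=0010 CS?T → r5=0x4c

FIX = (r3, 0x94)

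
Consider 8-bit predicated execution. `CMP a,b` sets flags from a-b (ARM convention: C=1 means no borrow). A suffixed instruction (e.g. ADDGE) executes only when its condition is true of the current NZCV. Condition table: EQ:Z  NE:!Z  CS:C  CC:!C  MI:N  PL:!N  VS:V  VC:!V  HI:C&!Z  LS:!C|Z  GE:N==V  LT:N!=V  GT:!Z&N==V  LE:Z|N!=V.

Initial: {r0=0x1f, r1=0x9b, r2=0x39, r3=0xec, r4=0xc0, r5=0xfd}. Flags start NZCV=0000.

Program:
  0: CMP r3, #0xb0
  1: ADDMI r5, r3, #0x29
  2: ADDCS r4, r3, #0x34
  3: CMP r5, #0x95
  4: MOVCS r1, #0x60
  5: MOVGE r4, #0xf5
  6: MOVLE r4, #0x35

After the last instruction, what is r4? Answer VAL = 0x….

VAL = 0xf5

0: ✓ CMP  NZCV=0010
1: · ADDMI
2: ✓ ADDCS  r4←0x20
3: ✓ CMP  NZCV=0010
4: ✓ MOVCS  r1←0x60
5: ✓ MOVGE  r4←0xf5
6: · MOVLE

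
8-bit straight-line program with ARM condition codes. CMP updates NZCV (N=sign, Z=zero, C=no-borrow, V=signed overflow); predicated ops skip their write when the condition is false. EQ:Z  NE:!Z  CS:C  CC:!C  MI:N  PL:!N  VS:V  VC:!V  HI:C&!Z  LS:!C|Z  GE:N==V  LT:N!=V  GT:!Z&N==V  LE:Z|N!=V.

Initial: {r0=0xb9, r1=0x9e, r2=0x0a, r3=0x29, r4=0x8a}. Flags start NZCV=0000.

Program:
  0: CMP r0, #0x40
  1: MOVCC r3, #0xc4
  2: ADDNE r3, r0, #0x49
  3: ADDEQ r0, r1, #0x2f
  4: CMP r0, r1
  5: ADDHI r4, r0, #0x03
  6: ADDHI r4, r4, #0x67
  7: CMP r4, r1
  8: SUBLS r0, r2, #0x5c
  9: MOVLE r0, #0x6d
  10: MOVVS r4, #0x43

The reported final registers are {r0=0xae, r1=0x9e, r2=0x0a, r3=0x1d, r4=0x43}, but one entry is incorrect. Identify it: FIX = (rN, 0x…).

FIX = (r3, 0x02)

[0] flags=0011 → (cmp)
[1] flags=0011 CC?F → skip
[2] flags=0011 NE?T → r3=0x02
[3] flags=0011 EQ?F → skip
[4] flags=0010 → (cmp)
[5] flags=0010 HI?T → r4=0xbc
[6] flags=0010 HI?T → r4=0x23
[7] flags=1001 → (cmp)
[8] flags=1001 LS?T → r0=0xae
[9] flags=1001 LE?F → skip
[10] flags=1001 VS?T → r4=0x43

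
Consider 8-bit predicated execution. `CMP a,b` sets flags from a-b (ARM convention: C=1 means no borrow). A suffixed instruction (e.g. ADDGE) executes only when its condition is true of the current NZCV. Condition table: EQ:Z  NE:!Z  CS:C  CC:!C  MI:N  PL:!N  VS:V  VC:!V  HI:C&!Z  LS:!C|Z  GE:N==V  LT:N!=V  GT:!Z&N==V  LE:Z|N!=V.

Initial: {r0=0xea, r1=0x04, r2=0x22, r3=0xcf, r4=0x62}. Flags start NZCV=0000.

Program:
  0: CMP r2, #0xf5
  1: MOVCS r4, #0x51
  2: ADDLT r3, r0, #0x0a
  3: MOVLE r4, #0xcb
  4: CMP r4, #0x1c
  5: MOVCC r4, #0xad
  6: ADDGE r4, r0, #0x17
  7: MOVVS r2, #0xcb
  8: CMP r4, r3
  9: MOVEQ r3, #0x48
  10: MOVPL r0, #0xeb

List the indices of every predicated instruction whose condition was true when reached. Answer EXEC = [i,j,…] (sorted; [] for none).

[0] flags=0000 → (cmp)
[1] flags=0000 CS?F → skip
[2] flags=0000 LT?F → skip
[3] flags=0000 LE?F → skip
[4] flags=0010 → (cmp)
[5] flags=0010 CC?F → skip
[6] flags=0010 GE?T → r4=0x01
[7] flags=0010 VS?F → skip
[8] flags=0000 → (cmp)
[9] flags=0000 EQ?F → skip
[10] flags=0000 PL?T → r0=0xeb

EXEC = [6,10]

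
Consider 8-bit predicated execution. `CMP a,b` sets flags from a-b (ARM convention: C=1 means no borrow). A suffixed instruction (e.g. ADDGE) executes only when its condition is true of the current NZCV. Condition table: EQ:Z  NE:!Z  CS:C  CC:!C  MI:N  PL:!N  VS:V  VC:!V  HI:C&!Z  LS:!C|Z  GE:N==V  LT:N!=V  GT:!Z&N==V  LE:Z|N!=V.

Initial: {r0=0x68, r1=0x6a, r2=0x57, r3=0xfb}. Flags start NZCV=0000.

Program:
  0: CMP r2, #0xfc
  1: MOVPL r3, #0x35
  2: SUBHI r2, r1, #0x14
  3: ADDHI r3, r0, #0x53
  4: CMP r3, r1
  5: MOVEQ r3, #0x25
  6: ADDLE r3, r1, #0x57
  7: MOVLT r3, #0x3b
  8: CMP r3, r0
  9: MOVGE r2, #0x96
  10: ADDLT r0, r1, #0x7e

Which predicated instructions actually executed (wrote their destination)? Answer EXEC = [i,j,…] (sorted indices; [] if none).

0: ✓ CMP  NZCV=0000
1: ✓ MOVPL  r3←0x35
2: · SUBHI
3: · ADDHI
4: ✓ CMP  NZCV=1000
5: · MOVEQ
6: ✓ ADDLE  r3←0xc1
7: ✓ MOVLT  r3←0x3b
8: ✓ CMP  NZCV=1000
9: · MOVGE
10: ✓ ADDLT  r0←0xe8

EXEC = [1,6,7,10]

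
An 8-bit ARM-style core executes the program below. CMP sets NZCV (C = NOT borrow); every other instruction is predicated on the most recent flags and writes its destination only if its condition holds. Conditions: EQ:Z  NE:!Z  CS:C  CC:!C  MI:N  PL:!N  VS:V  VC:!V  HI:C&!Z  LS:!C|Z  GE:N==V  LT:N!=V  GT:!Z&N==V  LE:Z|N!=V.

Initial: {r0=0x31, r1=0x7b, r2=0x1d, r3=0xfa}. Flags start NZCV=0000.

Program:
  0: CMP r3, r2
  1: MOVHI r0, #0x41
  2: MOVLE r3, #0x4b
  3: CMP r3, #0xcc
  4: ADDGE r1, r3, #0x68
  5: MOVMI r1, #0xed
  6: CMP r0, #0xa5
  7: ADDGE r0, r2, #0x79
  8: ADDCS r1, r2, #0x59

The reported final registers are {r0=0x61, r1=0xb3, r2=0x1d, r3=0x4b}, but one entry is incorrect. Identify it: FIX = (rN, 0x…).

[0] flags=1010 → (cmp)
[1] flags=1010 HI?T → r0=0x41
[2] flags=1010 LE?T → r3=0x4b
[3] flags=0000 → (cmp)
[4] flags=0000 GE?T → r1=0xb3
[5] flags=0000 MI?F → skip
[6] flags=1001 → (cmp)
[7] flags=1001 GE?T → r0=0x96
[8] flags=1001 CS?F → skip

FIX = (r0, 0x96)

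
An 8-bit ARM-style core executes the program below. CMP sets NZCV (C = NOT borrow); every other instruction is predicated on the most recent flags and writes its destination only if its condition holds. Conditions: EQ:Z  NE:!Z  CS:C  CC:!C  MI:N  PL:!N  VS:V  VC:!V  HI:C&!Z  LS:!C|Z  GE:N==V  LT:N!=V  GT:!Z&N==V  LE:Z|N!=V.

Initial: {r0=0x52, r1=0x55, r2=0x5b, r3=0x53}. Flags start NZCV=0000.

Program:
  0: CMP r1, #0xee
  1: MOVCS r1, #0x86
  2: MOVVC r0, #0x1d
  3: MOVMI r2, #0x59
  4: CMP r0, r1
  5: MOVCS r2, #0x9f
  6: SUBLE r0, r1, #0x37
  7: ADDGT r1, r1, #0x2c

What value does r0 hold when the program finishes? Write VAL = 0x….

VAL = 0x1e

[0] flags=0000 → (cmp)
[1] flags=0000 CS?F → skip
[2] flags=0000 VC?T → r0=0x1d
[3] flags=0000 MI?F → skip
[4] flags=1000 → (cmp)
[5] flags=1000 CS?F → skip
[6] flags=1000 LE?T → r0=0x1e
[7] flags=1000 GT?F → skip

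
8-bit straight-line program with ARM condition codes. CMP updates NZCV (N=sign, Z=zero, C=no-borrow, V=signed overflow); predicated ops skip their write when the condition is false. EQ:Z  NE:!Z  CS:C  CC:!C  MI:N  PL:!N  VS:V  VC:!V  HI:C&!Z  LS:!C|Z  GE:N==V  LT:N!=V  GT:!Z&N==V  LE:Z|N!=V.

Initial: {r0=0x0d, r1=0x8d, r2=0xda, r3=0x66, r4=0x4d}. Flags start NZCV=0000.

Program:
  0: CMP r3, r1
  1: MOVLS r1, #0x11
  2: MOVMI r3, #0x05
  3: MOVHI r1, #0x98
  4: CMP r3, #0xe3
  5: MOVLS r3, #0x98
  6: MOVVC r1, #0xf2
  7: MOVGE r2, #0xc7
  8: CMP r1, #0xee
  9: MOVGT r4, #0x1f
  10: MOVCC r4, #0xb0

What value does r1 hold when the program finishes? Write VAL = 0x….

0: ✓ CMP  NZCV=1001
1: ✓ MOVLS  r1←0x11
2: ✓ MOVMI  r3←0x05
3: · MOVHI
4: ✓ CMP  NZCV=0000
5: ✓ MOVLS  r3←0x98
6: ✓ MOVVC  r1←0xf2
7: ✓ MOVGE  r2←0xc7
8: ✓ CMP  NZCV=0010
9: ✓ MOVGT  r4←0x1f
10: · MOVCC

VAL = 0xf2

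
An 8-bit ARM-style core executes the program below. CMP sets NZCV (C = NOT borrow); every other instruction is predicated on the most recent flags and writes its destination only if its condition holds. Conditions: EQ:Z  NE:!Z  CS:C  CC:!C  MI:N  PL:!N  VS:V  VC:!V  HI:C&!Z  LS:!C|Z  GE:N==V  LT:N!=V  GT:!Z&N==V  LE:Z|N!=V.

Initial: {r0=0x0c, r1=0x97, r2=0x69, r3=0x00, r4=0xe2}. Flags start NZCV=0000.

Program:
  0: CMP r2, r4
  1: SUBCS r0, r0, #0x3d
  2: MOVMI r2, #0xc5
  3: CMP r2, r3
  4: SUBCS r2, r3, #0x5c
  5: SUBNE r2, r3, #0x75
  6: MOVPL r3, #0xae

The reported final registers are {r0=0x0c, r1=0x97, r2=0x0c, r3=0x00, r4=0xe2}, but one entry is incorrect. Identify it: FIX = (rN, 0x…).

0: ✓ CMP  NZCV=1001
1: · SUBCS
2: ✓ MOVMI  r2←0xc5
3: ✓ CMP  NZCV=1010
4: ✓ SUBCS  r2←0xa4
5: ✓ SUBNE  r2←0x8b
6: · MOVPL

FIX = (r2, 0x8b)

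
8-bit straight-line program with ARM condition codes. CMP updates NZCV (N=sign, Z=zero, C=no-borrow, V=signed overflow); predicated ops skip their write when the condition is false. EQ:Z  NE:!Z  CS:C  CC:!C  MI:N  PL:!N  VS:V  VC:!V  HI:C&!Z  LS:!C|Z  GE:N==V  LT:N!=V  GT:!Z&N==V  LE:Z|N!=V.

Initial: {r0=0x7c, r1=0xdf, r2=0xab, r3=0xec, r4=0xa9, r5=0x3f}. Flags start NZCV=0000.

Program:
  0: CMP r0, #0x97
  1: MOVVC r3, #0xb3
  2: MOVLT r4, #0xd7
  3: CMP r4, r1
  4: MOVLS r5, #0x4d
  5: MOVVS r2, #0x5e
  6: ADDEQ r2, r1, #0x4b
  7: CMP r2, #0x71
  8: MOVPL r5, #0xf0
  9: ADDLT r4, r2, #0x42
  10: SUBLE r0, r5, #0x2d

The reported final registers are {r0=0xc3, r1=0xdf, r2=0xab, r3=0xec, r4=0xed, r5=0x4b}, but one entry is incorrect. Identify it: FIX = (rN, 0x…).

0: ✓ CMP  NZCV=1001
1: · MOVVC
2: · MOVLT
3: ✓ CMP  NZCV=1000
4: ✓ MOVLS  r5←0x4d
5: · MOVVS
6: · ADDEQ
7: ✓ CMP  NZCV=0011
8: ✓ MOVPL  r5←0xf0
9: ✓ ADDLT  r4←0xed
10: ✓ SUBLE  r0←0xc3

FIX = (r5, 0xf0)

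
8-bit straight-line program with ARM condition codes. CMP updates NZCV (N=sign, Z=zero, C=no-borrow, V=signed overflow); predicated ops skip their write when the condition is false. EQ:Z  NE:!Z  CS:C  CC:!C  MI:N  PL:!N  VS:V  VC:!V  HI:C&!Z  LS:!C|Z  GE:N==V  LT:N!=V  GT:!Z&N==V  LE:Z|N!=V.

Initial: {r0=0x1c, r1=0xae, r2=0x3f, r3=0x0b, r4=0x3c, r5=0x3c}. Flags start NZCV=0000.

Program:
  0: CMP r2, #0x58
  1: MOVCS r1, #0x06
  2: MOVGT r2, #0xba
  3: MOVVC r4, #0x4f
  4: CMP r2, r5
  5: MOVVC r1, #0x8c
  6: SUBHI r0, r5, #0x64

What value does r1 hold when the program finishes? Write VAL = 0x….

VAL = 0x8c

0: ✓ CMP  NZCV=1000
1: · MOVCS
2: · MOVGT
3: ✓ MOVVC  r4←0x4f
4: ✓ CMP  NZCV=0010
5: ✓ MOVVC  r1←0x8c
6: ✓ SUBHI  r0←0xd8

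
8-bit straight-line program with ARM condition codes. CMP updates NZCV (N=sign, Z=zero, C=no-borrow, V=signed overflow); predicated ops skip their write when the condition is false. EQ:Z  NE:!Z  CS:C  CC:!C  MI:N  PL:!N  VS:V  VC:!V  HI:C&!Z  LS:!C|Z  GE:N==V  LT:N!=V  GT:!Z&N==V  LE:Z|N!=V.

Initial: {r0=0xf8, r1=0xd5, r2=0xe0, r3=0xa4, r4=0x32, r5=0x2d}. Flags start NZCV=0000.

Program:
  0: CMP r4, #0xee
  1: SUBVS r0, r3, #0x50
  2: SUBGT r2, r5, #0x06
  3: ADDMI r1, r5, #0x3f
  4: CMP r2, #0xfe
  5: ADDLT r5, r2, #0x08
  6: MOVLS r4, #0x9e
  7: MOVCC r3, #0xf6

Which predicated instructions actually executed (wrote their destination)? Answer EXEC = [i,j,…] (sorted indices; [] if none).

[0] flags=0000 → (cmp)
[1] flags=0000 VS?F → skip
[2] flags=0000 GT?T → r2=0x27
[3] flags=0000 MI?F → skip
[4] flags=0000 → (cmp)
[5] flags=0000 LT?F → skip
[6] flags=0000 LS?T → r4=0x9e
[7] flags=0000 CC?T → r3=0xf6

EXEC = [2,6,7]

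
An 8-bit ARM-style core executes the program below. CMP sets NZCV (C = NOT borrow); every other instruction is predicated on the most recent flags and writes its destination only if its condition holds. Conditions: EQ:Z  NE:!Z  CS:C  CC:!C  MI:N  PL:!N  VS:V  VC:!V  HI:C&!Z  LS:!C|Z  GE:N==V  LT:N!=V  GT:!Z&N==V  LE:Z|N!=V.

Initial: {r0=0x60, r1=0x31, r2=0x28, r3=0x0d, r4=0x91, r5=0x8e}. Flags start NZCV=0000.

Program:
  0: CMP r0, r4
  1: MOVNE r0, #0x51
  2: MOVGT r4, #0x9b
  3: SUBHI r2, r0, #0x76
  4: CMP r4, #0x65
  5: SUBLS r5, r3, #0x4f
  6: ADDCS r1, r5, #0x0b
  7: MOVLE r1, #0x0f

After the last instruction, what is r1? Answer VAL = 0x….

VAL = 0x0f

0: ✓ CMP  NZCV=1001
1: ✓ MOVNE  r0←0x51
2: ✓ MOVGT  r4←0x9b
3: · SUBHI
4: ✓ CMP  NZCV=0011
5: · SUBLS
6: ✓ ADDCS  r1←0x99
7: ✓ MOVLE  r1←0x0f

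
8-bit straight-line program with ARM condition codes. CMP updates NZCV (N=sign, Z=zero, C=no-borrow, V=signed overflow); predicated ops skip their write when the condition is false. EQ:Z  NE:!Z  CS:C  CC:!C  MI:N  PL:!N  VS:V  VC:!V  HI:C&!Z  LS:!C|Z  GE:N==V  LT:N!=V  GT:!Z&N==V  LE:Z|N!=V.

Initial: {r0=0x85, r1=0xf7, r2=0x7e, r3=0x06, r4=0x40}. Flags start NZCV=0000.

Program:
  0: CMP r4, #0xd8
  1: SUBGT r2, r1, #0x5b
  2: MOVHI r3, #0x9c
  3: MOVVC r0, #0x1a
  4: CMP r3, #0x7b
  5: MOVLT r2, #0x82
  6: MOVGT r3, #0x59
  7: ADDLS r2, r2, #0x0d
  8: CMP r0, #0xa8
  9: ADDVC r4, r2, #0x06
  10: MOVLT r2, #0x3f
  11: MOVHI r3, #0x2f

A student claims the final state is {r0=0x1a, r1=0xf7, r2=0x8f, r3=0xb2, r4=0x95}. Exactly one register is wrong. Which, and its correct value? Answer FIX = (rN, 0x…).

FIX = (r3, 0x06)

0: ✓ CMP  NZCV=0000
1: ✓ SUBGT  r2←0x9c
2: · MOVHI
3: ✓ MOVVC  r0←0x1a
4: ✓ CMP  NZCV=1000
5: ✓ MOVLT  r2←0x82
6: · MOVGT
7: ✓ ADDLS  r2←0x8f
8: ✓ CMP  NZCV=0000
9: ✓ ADDVC  r4←0x95
10: · MOVLT
11: · MOVHI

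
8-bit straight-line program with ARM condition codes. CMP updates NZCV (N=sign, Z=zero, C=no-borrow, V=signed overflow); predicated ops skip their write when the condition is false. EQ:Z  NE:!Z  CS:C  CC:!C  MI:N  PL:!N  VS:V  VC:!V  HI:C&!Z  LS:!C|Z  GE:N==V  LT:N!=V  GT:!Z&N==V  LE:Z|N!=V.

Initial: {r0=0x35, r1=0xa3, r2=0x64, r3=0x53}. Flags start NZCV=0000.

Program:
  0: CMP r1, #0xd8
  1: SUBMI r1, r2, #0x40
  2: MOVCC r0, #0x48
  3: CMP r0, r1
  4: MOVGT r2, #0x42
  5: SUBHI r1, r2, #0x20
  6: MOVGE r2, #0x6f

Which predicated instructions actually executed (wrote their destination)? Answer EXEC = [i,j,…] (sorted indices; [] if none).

EXEC = [1,2,4,5,6]

[0] flags=1000 → (cmp)
[1] flags=1000 MI?T → r1=0x24
[2] flags=1000 CC?T → r0=0x48
[3] flags=0010 → (cmp)
[4] flags=0010 GT?T → r2=0x42
[5] flags=0010 HI?T → r1=0x22
[6] flags=0010 GE?T → r2=0x6f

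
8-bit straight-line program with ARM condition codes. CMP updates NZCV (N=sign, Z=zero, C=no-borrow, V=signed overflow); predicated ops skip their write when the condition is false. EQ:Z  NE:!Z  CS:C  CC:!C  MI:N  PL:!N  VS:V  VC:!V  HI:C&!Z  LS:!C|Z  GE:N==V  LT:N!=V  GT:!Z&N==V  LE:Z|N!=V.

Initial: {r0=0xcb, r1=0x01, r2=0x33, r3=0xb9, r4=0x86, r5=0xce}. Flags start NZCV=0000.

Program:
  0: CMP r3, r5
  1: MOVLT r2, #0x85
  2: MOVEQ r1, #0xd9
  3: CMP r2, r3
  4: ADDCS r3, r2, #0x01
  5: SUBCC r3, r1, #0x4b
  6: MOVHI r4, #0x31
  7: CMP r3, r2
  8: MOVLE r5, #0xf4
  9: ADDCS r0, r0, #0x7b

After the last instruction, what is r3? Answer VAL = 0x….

VAL = 0xb6

[0] flags=1000 → (cmp)
[1] flags=1000 LT?T → r2=0x85
[2] flags=1000 EQ?F → skip
[3] flags=1000 → (cmp)
[4] flags=1000 CS?F → skip
[5] flags=1000 CC?T → r3=0xb6
[6] flags=1000 HI?F → skip
[7] flags=0010 → (cmp)
[8] flags=0010 LE?F → skip
[9] flags=0010 CS?T → r0=0x46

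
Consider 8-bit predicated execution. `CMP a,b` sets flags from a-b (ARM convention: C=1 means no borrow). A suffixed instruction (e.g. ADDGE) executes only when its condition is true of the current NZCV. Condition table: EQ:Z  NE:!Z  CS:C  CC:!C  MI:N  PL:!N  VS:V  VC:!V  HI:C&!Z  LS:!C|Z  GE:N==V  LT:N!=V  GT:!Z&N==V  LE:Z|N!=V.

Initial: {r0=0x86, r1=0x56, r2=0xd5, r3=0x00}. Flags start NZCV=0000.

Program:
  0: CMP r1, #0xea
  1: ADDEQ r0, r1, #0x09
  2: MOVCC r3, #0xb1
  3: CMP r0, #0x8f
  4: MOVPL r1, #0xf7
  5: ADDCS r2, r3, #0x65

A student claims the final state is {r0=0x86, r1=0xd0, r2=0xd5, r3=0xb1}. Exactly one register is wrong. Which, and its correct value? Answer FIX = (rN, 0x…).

[0] flags=0000 → (cmp)
[1] flags=0000 EQ?F → skip
[2] flags=0000 CC?T → r3=0xb1
[3] flags=1000 → (cmp)
[4] flags=1000 PL?F → skip
[5] flags=1000 CS?F → skip

FIX = (r1, 0x56)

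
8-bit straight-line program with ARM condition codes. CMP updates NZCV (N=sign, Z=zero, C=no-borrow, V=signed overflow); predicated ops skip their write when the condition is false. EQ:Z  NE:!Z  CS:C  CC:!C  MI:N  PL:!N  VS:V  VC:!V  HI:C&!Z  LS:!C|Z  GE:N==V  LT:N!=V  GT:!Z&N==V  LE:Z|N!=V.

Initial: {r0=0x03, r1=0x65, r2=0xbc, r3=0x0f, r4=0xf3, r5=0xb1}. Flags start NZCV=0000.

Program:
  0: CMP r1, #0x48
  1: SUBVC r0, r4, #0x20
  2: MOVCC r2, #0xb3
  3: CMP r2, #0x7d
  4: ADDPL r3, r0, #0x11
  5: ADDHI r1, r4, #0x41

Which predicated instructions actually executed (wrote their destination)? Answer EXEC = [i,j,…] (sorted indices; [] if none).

EXEC = [1,4,5]

[0] flags=0010 → (cmp)
[1] flags=0010 VC?T → r0=0xd3
[2] flags=0010 CC?F → skip
[3] flags=0011 → (cmp)
[4] flags=0011 PL?T → r3=0xe4
[5] flags=0011 HI?T → r1=0x34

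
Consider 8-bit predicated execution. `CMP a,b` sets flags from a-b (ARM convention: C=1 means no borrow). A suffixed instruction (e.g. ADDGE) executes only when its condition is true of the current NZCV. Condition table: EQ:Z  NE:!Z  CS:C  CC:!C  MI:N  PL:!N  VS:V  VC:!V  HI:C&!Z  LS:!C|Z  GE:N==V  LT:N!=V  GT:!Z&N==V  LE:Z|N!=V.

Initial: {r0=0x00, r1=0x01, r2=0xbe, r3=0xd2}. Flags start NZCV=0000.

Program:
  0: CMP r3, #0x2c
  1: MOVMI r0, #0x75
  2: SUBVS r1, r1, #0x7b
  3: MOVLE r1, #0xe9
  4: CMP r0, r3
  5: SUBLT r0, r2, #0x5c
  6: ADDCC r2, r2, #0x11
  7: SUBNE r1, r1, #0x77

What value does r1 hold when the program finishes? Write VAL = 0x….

VAL = 0x72

[0] flags=1010 → (cmp)
[1] flags=1010 MI?T → r0=0x75
[2] flags=1010 VS?F → skip
[3] flags=1010 LE?T → r1=0xe9
[4] flags=1001 → (cmp)
[5] flags=1001 LT?F → skip
[6] flags=1001 CC?T → r2=0xcf
[7] flags=1001 NE?T → r1=0x72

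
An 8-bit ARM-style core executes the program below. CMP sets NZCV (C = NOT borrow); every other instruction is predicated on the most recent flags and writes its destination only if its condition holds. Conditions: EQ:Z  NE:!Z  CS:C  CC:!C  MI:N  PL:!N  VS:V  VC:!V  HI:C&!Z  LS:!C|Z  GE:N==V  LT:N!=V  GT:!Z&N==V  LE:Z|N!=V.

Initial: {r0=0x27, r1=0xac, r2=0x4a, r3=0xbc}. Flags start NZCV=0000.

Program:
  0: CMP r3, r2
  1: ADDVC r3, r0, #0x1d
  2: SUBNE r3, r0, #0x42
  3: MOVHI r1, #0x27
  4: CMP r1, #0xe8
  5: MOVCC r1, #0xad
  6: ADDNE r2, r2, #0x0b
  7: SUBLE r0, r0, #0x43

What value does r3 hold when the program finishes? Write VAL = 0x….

[0] flags=0011 → (cmp)
[1] flags=0011 VC?F → skip
[2] flags=0011 NE?T → r3=0xe5
[3] flags=0011 HI?T → r1=0x27
[4] flags=0000 → (cmp)
[5] flags=0000 CC?T → r1=0xad
[6] flags=0000 NE?T → r2=0x55
[7] flags=0000 LE?F → skip

VAL = 0xe5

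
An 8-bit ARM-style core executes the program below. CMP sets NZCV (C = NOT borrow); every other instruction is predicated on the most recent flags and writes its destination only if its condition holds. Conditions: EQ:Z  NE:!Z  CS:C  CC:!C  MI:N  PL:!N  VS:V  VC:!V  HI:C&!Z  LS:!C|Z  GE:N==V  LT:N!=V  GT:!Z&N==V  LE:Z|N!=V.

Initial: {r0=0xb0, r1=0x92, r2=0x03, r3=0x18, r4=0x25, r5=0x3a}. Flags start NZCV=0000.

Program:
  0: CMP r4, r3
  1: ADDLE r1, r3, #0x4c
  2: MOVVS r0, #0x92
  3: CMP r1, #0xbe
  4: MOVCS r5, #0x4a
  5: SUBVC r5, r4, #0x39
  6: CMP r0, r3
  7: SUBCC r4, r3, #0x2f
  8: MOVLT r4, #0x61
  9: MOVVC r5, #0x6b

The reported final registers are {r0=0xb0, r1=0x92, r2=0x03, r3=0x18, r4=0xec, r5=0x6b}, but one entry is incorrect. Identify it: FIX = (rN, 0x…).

0: ✓ CMP  NZCV=0010
1: · ADDLE
2: · MOVVS
3: ✓ CMP  NZCV=1000
4: · MOVCS
5: ✓ SUBVC  r5←0xec
6: ✓ CMP  NZCV=1010
7: · SUBCC
8: ✓ MOVLT  r4←0x61
9: ✓ MOVVC  r5←0x6b

FIX = (r4, 0x61)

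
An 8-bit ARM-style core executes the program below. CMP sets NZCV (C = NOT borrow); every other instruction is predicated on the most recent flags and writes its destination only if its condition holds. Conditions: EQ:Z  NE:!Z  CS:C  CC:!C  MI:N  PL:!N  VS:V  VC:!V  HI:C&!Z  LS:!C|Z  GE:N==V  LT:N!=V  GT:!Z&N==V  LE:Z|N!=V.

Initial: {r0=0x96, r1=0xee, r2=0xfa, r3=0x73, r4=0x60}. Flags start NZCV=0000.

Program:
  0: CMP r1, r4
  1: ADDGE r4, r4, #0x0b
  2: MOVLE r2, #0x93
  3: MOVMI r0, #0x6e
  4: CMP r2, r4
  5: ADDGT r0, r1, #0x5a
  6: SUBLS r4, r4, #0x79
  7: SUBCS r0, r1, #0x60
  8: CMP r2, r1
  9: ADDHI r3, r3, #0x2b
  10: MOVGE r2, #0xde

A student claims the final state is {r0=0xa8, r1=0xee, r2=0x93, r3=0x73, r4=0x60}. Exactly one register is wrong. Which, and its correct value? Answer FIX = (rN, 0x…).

FIX = (r0, 0x8e)

[0] flags=1010 → (cmp)
[1] flags=1010 GE?F → skip
[2] flags=1010 LE?T → r2=0x93
[3] flags=1010 MI?T → r0=0x6e
[4] flags=0011 → (cmp)
[5] flags=0011 GT?F → skip
[6] flags=0011 LS?F → skip
[7] flags=0011 CS?T → r0=0x8e
[8] flags=1000 → (cmp)
[9] flags=1000 HI?F → skip
[10] flags=1000 GE?F → skip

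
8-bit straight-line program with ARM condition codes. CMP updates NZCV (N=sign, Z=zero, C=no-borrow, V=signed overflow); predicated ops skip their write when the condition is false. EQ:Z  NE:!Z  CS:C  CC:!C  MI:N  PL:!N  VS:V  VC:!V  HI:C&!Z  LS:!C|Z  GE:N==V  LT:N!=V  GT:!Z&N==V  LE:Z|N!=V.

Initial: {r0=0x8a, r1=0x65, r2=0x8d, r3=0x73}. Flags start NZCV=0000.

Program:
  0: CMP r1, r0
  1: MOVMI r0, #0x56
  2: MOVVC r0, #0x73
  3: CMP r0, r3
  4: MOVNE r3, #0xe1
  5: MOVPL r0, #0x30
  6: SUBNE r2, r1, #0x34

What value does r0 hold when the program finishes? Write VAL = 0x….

[0] flags=1001 → (cmp)
[1] flags=1001 MI?T → r0=0x56
[2] flags=1001 VC?F → skip
[3] flags=1000 → (cmp)
[4] flags=1000 NE?T → r3=0xe1
[5] flags=1000 PL?F → skip
[6] flags=1000 NE?T → r2=0x31

VAL = 0x56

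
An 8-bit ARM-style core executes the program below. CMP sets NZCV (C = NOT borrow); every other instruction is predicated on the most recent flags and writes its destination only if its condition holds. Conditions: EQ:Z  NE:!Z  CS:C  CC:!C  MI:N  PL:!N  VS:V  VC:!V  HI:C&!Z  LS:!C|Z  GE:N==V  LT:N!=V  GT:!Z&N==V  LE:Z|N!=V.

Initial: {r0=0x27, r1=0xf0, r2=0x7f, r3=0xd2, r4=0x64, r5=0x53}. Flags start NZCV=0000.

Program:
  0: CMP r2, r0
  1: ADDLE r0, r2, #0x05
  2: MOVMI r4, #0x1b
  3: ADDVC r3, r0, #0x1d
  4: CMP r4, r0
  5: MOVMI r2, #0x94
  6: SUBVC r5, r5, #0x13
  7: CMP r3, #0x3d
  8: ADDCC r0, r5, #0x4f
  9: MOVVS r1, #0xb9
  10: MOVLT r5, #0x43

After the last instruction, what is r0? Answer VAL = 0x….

VAL = 0x27

[0] flags=0010 → (cmp)
[1] flags=0010 LE?F → skip
[2] flags=0010 MI?F → skip
[3] flags=0010 VC?T → r3=0x44
[4] flags=0010 → (cmp)
[5] flags=0010 MI?F → skip
[6] flags=0010 VC?T → r5=0x40
[7] flags=0010 → (cmp)
[8] flags=0010 CC?F → skip
[9] flags=0010 VS?F → skip
[10] flags=0010 LT?F → skip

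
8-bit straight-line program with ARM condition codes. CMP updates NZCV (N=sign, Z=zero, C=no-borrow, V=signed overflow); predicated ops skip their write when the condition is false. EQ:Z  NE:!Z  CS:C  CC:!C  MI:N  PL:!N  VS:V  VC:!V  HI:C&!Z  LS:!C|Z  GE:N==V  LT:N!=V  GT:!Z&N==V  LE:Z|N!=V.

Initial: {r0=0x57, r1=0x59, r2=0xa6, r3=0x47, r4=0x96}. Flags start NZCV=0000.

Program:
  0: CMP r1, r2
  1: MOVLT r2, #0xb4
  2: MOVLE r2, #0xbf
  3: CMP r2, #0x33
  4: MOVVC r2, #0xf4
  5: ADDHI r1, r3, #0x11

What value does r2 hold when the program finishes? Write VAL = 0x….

[0] flags=1001 → (cmp)
[1] flags=1001 LT?F → skip
[2] flags=1001 LE?F → skip
[3] flags=0011 → (cmp)
[4] flags=0011 VC?F → skip
[5] flags=0011 HI?T → r1=0x58

VAL = 0xa6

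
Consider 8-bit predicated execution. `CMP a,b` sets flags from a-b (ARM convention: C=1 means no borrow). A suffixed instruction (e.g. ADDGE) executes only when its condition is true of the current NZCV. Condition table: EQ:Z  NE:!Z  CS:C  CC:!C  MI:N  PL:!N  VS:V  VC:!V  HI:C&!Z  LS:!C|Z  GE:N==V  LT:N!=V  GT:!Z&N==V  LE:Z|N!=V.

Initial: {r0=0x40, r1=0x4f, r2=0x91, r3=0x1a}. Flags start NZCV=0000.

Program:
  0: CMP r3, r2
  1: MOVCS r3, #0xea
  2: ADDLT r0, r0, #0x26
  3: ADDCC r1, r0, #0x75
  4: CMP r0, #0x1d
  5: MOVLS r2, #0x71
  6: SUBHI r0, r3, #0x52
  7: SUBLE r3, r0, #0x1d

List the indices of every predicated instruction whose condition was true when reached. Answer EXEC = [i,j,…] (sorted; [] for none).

0: ✓ CMP  NZCV=1001
1: · MOVCS
2: · ADDLT
3: ✓ ADDCC  r1←0xb5
4: ✓ CMP  NZCV=0010
5: · MOVLS
6: ✓ SUBHI  r0←0xc8
7: · SUBLE

EXEC = [3,6]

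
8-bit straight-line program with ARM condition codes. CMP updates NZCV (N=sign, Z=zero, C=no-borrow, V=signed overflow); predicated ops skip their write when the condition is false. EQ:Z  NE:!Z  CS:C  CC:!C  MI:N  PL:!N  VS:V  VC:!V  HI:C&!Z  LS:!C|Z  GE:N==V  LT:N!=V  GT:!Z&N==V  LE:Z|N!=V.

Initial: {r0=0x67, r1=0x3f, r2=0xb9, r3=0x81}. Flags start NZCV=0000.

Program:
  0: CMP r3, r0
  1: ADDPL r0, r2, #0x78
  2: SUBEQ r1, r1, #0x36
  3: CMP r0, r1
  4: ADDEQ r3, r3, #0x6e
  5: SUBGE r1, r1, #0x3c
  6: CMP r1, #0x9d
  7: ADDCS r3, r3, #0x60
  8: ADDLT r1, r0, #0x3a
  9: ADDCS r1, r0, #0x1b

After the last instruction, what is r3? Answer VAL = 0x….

VAL = 0x81

0: ✓ CMP  NZCV=0011
1: ✓ ADDPL  r0←0x31
2: · SUBEQ
3: ✓ CMP  NZCV=1000
4: · ADDEQ
5: · SUBGE
6: ✓ CMP  NZCV=1001
7: · ADDCS
8: · ADDLT
9: · ADDCS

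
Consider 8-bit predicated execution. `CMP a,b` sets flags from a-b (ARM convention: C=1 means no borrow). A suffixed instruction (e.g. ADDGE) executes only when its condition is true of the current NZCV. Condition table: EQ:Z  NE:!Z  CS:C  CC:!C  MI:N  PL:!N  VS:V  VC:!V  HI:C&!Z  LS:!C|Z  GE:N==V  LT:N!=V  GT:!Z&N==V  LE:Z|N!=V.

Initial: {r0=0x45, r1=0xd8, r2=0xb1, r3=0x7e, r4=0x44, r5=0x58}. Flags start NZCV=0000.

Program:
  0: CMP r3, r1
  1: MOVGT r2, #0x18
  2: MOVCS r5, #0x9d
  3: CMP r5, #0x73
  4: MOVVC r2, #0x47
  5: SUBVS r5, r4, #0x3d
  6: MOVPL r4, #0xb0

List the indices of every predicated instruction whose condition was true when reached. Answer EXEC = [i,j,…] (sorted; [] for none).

EXEC = [1,4]

[0] flags=1001 → (cmp)
[1] flags=1001 GT?T → r2=0x18
[2] flags=1001 CS?F → skip
[3] flags=1000 → (cmp)
[4] flags=1000 VC?T → r2=0x47
[5] flags=1000 VS?F → skip
[6] flags=1000 PL?F → skip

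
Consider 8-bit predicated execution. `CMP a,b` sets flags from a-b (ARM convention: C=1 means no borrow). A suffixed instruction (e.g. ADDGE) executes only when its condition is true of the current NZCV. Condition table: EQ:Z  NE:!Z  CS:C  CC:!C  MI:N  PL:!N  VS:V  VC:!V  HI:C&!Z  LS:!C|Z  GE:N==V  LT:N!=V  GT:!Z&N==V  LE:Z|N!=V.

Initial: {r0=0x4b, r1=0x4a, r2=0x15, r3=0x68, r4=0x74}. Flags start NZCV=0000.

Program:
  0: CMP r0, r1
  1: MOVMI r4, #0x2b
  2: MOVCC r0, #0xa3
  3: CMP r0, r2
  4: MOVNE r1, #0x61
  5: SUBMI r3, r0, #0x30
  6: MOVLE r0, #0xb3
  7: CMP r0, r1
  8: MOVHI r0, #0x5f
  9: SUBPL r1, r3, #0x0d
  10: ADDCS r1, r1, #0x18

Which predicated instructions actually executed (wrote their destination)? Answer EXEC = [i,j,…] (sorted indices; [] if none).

EXEC = [4]

0: ✓ CMP  NZCV=0010
1: · MOVMI
2: · MOVCC
3: ✓ CMP  NZCV=0010
4: ✓ MOVNE  r1←0x61
5: · SUBMI
6: · MOVLE
7: ✓ CMP  NZCV=1000
8: · MOVHI
9: · SUBPL
10: · ADDCS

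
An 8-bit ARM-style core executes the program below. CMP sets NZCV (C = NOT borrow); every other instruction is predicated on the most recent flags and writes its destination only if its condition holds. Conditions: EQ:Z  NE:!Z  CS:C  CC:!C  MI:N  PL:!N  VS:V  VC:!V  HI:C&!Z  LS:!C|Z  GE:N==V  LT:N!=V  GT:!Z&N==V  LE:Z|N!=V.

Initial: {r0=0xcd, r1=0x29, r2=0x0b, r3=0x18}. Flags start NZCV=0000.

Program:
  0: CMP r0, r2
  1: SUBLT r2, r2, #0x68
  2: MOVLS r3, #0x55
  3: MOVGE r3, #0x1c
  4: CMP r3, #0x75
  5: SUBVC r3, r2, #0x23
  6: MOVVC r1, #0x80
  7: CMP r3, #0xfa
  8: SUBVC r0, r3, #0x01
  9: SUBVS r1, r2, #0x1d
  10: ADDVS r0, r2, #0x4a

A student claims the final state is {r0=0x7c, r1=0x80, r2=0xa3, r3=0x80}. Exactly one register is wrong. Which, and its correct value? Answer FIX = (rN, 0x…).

[0] flags=1010 → (cmp)
[1] flags=1010 LT?T → r2=0xa3
[2] flags=1010 LS?F → skip
[3] flags=1010 GE?F → skip
[4] flags=1000 → (cmp)
[5] flags=1000 VC?T → r3=0x80
[6] flags=1000 VC?T → r1=0x80
[7] flags=1000 → (cmp)
[8] flags=1000 VC?T → r0=0x7f
[9] flags=1000 VS?F → skip
[10] flags=1000 VS?F → skip

FIX = (r0, 0x7f)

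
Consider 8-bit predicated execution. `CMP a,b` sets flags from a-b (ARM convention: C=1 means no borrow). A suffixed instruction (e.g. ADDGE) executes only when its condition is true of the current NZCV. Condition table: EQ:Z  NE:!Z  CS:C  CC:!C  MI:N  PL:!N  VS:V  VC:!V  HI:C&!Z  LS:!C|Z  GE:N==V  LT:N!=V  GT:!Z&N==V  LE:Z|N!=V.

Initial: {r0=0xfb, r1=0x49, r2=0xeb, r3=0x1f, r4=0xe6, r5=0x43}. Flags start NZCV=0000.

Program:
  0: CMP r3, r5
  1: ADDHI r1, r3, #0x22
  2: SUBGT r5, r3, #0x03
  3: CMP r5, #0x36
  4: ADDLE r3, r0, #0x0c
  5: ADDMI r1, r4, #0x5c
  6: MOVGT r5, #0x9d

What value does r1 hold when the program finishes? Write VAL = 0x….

VAL = 0x49

[0] flags=1000 → (cmp)
[1] flags=1000 HI?F → skip
[2] flags=1000 GT?F → skip
[3] flags=0010 → (cmp)
[4] flags=0010 LE?F → skip
[5] flags=0010 MI?F → skip
[6] flags=0010 GT?T → r5=0x9d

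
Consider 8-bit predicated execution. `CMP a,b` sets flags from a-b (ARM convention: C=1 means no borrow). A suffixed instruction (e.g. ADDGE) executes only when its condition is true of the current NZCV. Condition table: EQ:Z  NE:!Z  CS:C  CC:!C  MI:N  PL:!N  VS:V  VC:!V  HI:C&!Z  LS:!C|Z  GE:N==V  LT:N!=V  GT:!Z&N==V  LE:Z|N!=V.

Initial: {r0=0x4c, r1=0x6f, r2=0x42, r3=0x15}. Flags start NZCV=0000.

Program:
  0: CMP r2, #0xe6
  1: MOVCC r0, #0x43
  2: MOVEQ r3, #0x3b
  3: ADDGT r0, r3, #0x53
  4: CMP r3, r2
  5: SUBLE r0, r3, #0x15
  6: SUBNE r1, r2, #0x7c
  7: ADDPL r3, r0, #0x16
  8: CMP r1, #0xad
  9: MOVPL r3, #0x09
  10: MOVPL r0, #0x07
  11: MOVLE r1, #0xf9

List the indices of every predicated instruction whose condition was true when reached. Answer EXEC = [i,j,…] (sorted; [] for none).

EXEC = [1,3,5,6,9,10]

[0] flags=0000 → (cmp)
[1] flags=0000 CC?T → r0=0x43
[2] flags=0000 EQ?F → skip
[3] flags=0000 GT?T → r0=0x68
[4] flags=1000 → (cmp)
[5] flags=1000 LE?T → r0=0x00
[6] flags=1000 NE?T → r1=0xc6
[7] flags=1000 PL?F → skip
[8] flags=0010 → (cmp)
[9] flags=0010 PL?T → r3=0x09
[10] flags=0010 PL?T → r0=0x07
[11] flags=0010 LE?F → skip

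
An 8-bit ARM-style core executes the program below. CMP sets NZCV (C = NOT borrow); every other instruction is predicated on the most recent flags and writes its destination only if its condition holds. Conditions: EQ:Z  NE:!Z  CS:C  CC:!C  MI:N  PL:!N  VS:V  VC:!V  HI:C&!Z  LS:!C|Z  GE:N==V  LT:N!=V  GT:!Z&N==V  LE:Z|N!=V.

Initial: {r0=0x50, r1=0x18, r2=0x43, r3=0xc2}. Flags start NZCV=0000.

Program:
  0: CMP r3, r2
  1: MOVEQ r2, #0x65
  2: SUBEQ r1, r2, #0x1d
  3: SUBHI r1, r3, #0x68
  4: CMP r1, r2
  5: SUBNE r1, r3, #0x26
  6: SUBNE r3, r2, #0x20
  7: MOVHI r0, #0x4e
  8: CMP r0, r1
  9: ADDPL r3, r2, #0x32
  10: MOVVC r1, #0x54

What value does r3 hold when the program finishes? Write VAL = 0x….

VAL = 0x23

0: ✓ CMP  NZCV=0011
1: · MOVEQ
2: · SUBEQ
3: ✓ SUBHI  r1←0x5a
4: ✓ CMP  NZCV=0010
5: ✓ SUBNE  r1←0x9c
6: ✓ SUBNE  r3←0x23
7: ✓ MOVHI  r0←0x4e
8: ✓ CMP  NZCV=1001
9: · ADDPL
10: · MOVVC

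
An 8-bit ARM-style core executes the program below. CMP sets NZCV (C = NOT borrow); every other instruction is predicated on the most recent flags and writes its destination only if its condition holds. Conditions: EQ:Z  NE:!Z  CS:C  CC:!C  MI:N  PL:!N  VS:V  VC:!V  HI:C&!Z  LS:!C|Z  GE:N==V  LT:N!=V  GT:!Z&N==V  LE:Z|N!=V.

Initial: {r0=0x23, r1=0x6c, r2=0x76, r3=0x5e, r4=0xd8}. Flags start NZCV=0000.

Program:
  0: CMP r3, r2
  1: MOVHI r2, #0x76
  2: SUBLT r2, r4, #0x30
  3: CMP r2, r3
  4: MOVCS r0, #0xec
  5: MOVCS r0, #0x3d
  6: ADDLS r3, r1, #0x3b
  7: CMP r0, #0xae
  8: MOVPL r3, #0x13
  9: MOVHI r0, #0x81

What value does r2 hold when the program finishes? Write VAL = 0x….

[0] flags=1000 → (cmp)
[1] flags=1000 HI?F → skip
[2] flags=1000 LT?T → r2=0xa8
[3] flags=0011 → (cmp)
[4] flags=0011 CS?T → r0=0xec
[5] flags=0011 CS?T → r0=0x3d
[6] flags=0011 LS?F → skip
[7] flags=1001 → (cmp)
[8] flags=1001 PL?F → skip
[9] flags=1001 HI?F → skip

VAL = 0xa8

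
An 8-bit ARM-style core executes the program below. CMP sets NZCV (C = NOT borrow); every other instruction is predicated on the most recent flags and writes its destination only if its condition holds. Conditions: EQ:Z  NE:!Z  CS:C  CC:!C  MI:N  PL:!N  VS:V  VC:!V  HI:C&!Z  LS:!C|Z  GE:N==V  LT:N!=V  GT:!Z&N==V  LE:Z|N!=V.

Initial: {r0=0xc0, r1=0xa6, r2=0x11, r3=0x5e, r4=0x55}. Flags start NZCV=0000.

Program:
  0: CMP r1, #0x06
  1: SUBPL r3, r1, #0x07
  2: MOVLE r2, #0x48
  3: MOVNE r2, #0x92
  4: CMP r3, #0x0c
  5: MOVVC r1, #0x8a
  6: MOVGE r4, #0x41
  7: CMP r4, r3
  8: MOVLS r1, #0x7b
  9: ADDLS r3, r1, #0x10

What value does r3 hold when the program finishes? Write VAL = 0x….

VAL = 0x8b

[0] flags=1010 → (cmp)
[1] flags=1010 PL?F → skip
[2] flags=1010 LE?T → r2=0x48
[3] flags=1010 NE?T → r2=0x92
[4] flags=0010 → (cmp)
[5] flags=0010 VC?T → r1=0x8a
[6] flags=0010 GE?T → r4=0x41
[7] flags=1000 → (cmp)
[8] flags=1000 LS?T → r1=0x7b
[9] flags=1000 LS?T → r3=0x8b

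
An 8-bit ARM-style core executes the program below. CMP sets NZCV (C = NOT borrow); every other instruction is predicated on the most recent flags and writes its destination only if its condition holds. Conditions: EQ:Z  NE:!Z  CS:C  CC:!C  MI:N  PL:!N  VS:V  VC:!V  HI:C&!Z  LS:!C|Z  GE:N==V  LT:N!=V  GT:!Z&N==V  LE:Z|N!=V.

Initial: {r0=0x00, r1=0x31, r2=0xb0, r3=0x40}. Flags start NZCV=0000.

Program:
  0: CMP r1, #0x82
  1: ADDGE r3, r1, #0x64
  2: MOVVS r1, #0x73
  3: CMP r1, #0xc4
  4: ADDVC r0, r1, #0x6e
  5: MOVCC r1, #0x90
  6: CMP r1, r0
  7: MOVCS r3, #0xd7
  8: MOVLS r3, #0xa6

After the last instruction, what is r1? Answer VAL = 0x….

[0] flags=1001 → (cmp)
[1] flags=1001 GE?T → r3=0x95
[2] flags=1001 VS?T → r1=0x73
[3] flags=1001 → (cmp)
[4] flags=1001 VC?F → skip
[5] flags=1001 CC?T → r1=0x90
[6] flags=1010 → (cmp)
[7] flags=1010 CS?T → r3=0xd7
[8] flags=1010 LS?F → skip

VAL = 0x90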